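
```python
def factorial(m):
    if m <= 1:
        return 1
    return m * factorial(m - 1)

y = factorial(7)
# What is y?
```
Call trace:
factorial(m=7)
  factorial(m=6)
    factorial(m=5)
      factorial(m=4)
        factorial(m=3)
          factorial(m=2)
            factorial(m=1)
            -> return 1
          -> return 2
        -> return 6
      -> return 24
    -> return 120
  -> return 720
-> return 5040

Final answer: 5040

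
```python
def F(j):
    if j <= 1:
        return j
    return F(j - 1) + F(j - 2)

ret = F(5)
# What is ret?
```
Call trace (a repeated sub-call is expanded the first time; later identical calls just restate its return value):
F(j=5)
  F(j=4)
    F(j=3)
      F(j=2)
        F(j=1)
        -> return 1
        F(j=0)
        -> return 0
      -> return 1
      F(j=1)
      -> return 1
    -> return 2
    F(j=2) -> return 1  (same call as traced above)
  -> return 3
  F(j=3) -> return 2  (same call as traced above)
-> return 5

Final answer: 5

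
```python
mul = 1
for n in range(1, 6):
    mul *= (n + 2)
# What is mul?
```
Trace:
  mul=1
  mul=3, n=1
  mul=12, n=2
  mul=60, n=3
  mul=360, n=4
  mul=2520, n=5

Final answer: 2520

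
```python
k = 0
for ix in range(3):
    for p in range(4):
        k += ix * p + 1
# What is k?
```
Trace:
  k=0
  k=1, ix=0, p=0
  k=2, ix=0, p=1
  k=3, ix=0, p=2
  k=4, ix=0, p=3
  k=5, ix=1, p=0
  k=7, ix=1, p=1
  k=10, ix=1, p=2
  k=14, ix=1, p=3
  k=15, ix=2, p=0
  k=18, ix=2, p=1
  k=23, ix=2, p=2
  k=30, ix=2, p=3

Final answer: 30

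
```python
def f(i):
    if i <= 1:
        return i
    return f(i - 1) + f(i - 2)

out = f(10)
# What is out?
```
Call trace (a repeated sub-call is expanded the first time; later identical calls just restate its return value):
f(i=10)
  f(i=9)
    f(i=8)
      f(i=7)
        f(i=6)
          f(i=5)
            f(i=4)
              f(i=3)
                f(i=2)
                  f(i=1)
                  -> return 1
                  f(i=0)
                  -> return 0
                -> return 1
                f(i=1)
                -> return 1
              -> return 2
              f(i=2) -> return 1  (same call as traced above)
            -> return 3
            f(i=3) -> return 2  (same call as traced above)
          -> return 5
          f(i=4) -> return 3  (same call as traced above)
        -> return 8
        f(i=5) -> return 5  (same call as traced above)
      -> return 13
      f(i=6) -> return 8  (same call as traced above)
    -> return 21
    f(i=7) -> return 13  (same call as traced above)
  -> return 34
  f(i=8) -> return 21  (same call as traced above)
-> return 55

Final answer: 55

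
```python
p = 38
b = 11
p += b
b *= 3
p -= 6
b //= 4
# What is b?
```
Trace:
  p=38
  p=38, b=11
  p=49, b=11
  p=49, b=33
  p=43, b=33
  p=43, b=8

Final answer: 8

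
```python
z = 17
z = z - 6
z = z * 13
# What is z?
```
Trace:
  z=17
  z=11
  z=143

Final answer: 143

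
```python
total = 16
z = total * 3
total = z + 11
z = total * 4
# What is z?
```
Trace:
  total=16
  total=16, z=48
  total=59, z=48
  total=59, z=236

Final answer: 236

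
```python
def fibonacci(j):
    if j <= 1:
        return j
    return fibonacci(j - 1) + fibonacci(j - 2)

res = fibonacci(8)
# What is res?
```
Call trace (a repeated sub-call is expanded the first time; later identical calls just restate its return value):
fibonacci(j=8)
  fibonacci(j=7)
    fibonacci(j=6)
      fibonacci(j=5)
        fibonacci(j=4)
          fibonacci(j=3)
            fibonacci(j=2)
              fibonacci(j=1)
              -> return 1
              fibonacci(j=0)
              -> return 0
            -> return 1
            fibonacci(j=1)
            -> return 1
          -> return 2
          fibonacci(j=2) -> return 1  (same call as traced above)
        -> return 3
        fibonacci(j=3) -> return 2  (same call as traced above)
      -> return 5
      fibonacci(j=4) -> return 3  (same call as traced above)
    -> return 8
    fibonacci(j=5) -> return 5  (same call as traced above)
  -> return 13
  fibonacci(j=6) -> return 8  (same call as traced above)
-> return 21

Final answer: 21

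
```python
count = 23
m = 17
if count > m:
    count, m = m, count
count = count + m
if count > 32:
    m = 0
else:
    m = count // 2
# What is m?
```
Trace:
  count=23
  count=23, m=17
  count=17, m=23
  count=40, m=23
  count=40, m=0

Final answer: 0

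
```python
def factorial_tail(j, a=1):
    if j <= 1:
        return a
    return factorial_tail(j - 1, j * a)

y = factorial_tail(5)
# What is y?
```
Call trace:
factorial_tail(j=5, a=1)
  factorial_tail(j=4, a=5)
    factorial_tail(j=3, a=20)
      factorial_tail(j=2, a=60)
        factorial_tail(j=1, a=120)
        -> return 120
      -> return 120
    -> return 120
  -> return 120
-> return 120

Final answer: 120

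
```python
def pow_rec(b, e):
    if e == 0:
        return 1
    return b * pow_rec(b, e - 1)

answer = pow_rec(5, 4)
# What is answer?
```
Call trace:
pow_rec(b=5, e=4)
  pow_rec(b=5, e=3)
    pow_rec(b=5, e=2)
      pow_rec(b=5, e=1)
        pow_rec(b=5, e=0)
        -> return 1
      -> return 5
    -> return 25
  -> return 125
-> return 625

Final answer: 625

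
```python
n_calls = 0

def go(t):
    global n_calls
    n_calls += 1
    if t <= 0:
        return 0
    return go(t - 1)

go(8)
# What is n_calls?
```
Call trace:
go(t=8)
  go(t=7)
    go(t=6)
      go(t=5)
        go(t=4)
          go(t=3)
            go(t=2)
              go(t=1)
                go(t=0)
                -> return 0
              -> return 0
            -> return 0
          -> return 0
        -> return 0
      -> return 0
    -> return 0
  -> return 0
-> return 0

n_calls is incremented once per call. go is entered once for each t = 8, 7, 6, 5, 4, 3, 2, 1, 0 (the t <= 0 call returns without recursing), i.e. 8 + 1 calls.
n_calls = 9

Final answer: 9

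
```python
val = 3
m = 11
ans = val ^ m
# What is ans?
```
Trace:
  val=3
  val=3, m=11
  val=3, m=11, ans=8

Final answer: 8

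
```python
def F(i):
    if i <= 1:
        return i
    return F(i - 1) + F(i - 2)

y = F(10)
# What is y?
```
Call trace (a repeated sub-call is expanded the first time; later identical calls just restate its return value):
F(i=10)
  F(i=9)
    F(i=8)
      F(i=7)
        F(i=6)
          F(i=5)
            F(i=4)
              F(i=3)
                F(i=2)
                  F(i=1)
                  -> return 1
                  F(i=0)
                  -> return 0
                -> return 1
                F(i=1)
                -> return 1
              -> return 2
              F(i=2) -> return 1  (same call as traced above)
            -> return 3
            F(i=3) -> return 2  (same call as traced above)
          -> return 5
          F(i=4) -> return 3  (same call as traced above)
        -> return 8
        F(i=5) -> return 5  (same call as traced above)
      -> return 13
      F(i=6) -> return 8  (same call as traced above)
    -> return 21
    F(i=7) -> return 13  (same call as traced above)
  -> return 34
  F(i=8) -> return 21  (same call as traced above)
-> return 55

Final answer: 55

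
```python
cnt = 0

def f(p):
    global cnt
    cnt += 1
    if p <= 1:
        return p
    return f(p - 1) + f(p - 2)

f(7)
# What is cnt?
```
Call trace (a repeated sub-call is expanded the first time; later identical calls just restate its return value):
f(p=7)
  f(p=6)
    f(p=5)
      f(p=4)
        f(p=3)
          f(p=2)
            f(p=1)
            -> return 1
            f(p=0)
            -> return 0
          -> return 1
          f(p=1)
          -> return 1
        -> return 2
        f(p=2) -> return 1  (same call as traced above)
      -> return 3
      f(p=3) -> return 2  (same call as traced above)
    -> return 5
    f(p=4) -> return 3  (same call as traced above)
  -> return 8
  f(p=5) -> return 5  (same call as traced above)
-> return 13

cnt is incremented once per call, so count the calls in each subtree. Let C(p) = number of calls made by f(p).
C(0) = C(1) = 1 (base case, no recursion); C(p) = 1 + C(p - 1) + C(p - 2) otherwise.
C(2) = 1 + C(1) + C(0) = 1 + 1 + 1 = 3
C(3) = 1 + C(2) + C(1) = 1 + 3 + 1 = 5
C(4) = 1 + C(3) + C(2) = 1 + 5 + 3 = 9
C(5) = 1 + C(4) + C(3) = 1 + 9 + 5 = 15
C(6) = 1 + C(5) + C(4) = 1 + 15 + 9 = 25
C(7) = 1 + C(6) + C(5) = 1 + 25 + 15 = 41
cnt = C(7) = 41

Final answer: 41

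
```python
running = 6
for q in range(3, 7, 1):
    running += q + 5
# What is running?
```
Trace:
  running=6
  running=14, q=3
  running=23, q=4
  running=33, q=5
  running=44, q=6

Final answer: 44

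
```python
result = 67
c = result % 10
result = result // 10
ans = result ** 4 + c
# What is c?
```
Trace:
  result=67
  result=67, c=7
  result=6, c=7
  result=6, c=7, ans=1303

Final answer: 7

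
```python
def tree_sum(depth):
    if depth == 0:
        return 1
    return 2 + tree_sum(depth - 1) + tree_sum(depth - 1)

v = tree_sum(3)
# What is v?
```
Call trace (a repeated sub-call is expanded the first time; later identical calls just restate its return value):
tree_sum(depth=3)
  tree_sum(depth=2)
    tree_sum(depth=1)
      tree_sum(depth=0)
      -> return 1
      tree_sum(depth=0)
      -> return 1
    -> return 4
    tree_sum(depth=1) -> return 4  (same call as traced above)
  -> return 10
  tree_sum(depth=2) -> return 10  (same call as traced above)
-> return 22

Final answer: 22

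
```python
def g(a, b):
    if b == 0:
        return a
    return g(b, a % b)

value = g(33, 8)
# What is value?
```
Call trace:
g(a=33, b=8)
  g(a=8, b=1)
    g(a=1, b=0)
    -> return 1
  -> return 1
-> return 1

Final answer: 1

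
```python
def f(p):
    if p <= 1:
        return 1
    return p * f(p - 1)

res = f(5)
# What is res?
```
Call trace:
f(p=5)
  f(p=4)
    f(p=3)
      f(p=2)
        f(p=1)
        -> return 1
      -> return 2
    -> return 6
  -> return 24
-> return 120

Final answer: 120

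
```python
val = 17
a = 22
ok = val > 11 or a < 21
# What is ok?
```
Trace:
  val=17
  val=17, a=22
  val=17, a=22, ok=True

Final answer: True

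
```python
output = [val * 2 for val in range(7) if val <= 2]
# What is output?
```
Trace:
  val=0
  val=1
  val=2
  val=3
  val=4
  val=5
  val=6
  output=[0, 2, 4]

Final answer: [0, 2, 4]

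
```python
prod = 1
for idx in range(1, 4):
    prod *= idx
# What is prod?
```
Trace:
  prod=1
  prod=1, idx=1
  prod=2, idx=2
  prod=6, idx=3

Final answer: 6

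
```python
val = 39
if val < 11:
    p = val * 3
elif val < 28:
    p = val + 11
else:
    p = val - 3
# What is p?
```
Trace:
  val=39
  val=39, p=36

Final answer: 36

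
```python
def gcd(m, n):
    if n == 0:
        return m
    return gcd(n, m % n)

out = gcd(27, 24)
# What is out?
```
Call trace:
gcd(m=27, n=24)
  gcd(m=24, n=3)
    gcd(m=3, n=0)
    -> return 3
  -> return 3
-> return 3

Final answer: 3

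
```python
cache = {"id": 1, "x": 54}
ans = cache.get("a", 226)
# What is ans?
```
Trace:
  cache={'id': 1, 'x': 54}
  cache={'id': 1, 'x': 54}, ans=226

Final answer: 226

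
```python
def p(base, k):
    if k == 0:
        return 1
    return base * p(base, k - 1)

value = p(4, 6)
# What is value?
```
Call trace:
p(base=4, k=6)
  p(base=4, k=5)
    p(base=4, k=4)
      p(base=4, k=3)
        p(base=4, k=2)
          p(base=4, k=1)
            p(base=4, k=0)
            -> return 1
          -> return 4
        -> return 16
      -> return 64
    -> return 256
  -> return 1024
-> return 4096

Final answer: 4096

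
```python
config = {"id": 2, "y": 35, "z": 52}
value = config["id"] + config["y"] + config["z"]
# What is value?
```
Trace:
  config={'id': 2, 'y': 35, 'z': 52}
  config={'id': 2, 'y': 35, 'z': 52}, value=89

Final answer: 89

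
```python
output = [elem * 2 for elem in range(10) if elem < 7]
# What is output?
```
Trace:
  elem=0
  elem=1
  elem=2
  elem=3
  elem=4
  elem=5
  elem=6
  elem=7
  elem=8
  elem=9
  output=[0, 2, 4, 6, 8, 10, 12]

Final answer: [0, 2, 4, 6, 8, 10, 12]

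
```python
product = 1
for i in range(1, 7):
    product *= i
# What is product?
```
Trace:
  product=1
  product=1, i=1
  product=2, i=2
  product=6, i=3
  product=24, i=4
  product=120, i=5
  product=720, i=6

Final answer: 720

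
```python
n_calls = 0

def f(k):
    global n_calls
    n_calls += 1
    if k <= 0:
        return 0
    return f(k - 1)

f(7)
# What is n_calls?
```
Call trace:
f(k=7)
  f(k=6)
    f(k=5)
      f(k=4)
        f(k=3)
          f(k=2)
            f(k=1)
              f(k=0)
              -> return 0
            -> return 0
          -> return 0
        -> return 0
      -> return 0
    -> return 0
  -> return 0
-> return 0

n_calls is incremented once per call. f is entered once for each k = 7, 6, 5, 4, 3, 2, 1, 0 (the k <= 0 call returns without recursing), i.e. 7 + 1 calls.
n_calls = 8

Final answer: 8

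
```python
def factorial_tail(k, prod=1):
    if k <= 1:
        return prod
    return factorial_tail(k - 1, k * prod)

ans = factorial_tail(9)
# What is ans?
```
Call trace:
factorial_tail(k=9, prod=1)
  factorial_tail(k=8, prod=9)
    factorial_tail(k=7, prod=72)
      factorial_tail(k=6, prod=504)
        factorial_tail(k=5, prod=3024)
          factorial_tail(k=4, prod=15120)
            factorial_tail(k=3, prod=60480)
              factorial_tail(k=2, prod=181440)
                factorial_tail(k=1, prod=362880)
                -> return 362880
              -> return 362880
            -> return 362880
          -> return 362880
        -> return 362880
      -> return 362880
    -> return 362880
  -> return 362880
-> return 362880

Final answer: 362880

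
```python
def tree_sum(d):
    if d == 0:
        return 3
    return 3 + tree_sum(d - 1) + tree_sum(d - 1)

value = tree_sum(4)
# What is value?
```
Call trace (a repeated sub-call is expanded the first time; later identical calls just restate its return value):
tree_sum(d=4)
  tree_sum(d=3)
    tree_sum(d=2)
      tree_sum(d=1)
        tree_sum(d=0)
        -> return 3
        tree_sum(d=0)
        -> return 3
      -> return 9
      tree_sum(d=1) -> return 9  (same call as traced above)
    -> return 21
    tree_sum(d=2) -> return 21  (same call as traced above)
  -> return 45
  tree_sum(d=3) -> return 45  (same call as traced above)
-> return 93

Final answer: 93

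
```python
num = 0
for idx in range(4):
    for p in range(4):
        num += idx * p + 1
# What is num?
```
Trace:
  num=0
  num=1, idx=0, p=0
  num=2, idx=0, p=1
  num=3, idx=0, p=2
  num=4, idx=0, p=3
  num=5, idx=1, p=0
  num=7, idx=1, p=1
  num=10, idx=1, p=2
  num=14, idx=1, p=3
  num=15, idx=2, p=0
  num=18, idx=2, p=1
  num=23, idx=2, p=2
  num=30, idx=2, p=3
  num=31, idx=3, p=0
  num=35, idx=3, p=1
  num=42, idx=3, p=2
  num=52, idx=3, p=3

Final answer: 52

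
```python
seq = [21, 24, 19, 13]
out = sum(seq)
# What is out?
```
Trace:
  seq=[21, 24, 19, 13]
  seq=[21, 24, 19, 13], out=77

Final answer: 77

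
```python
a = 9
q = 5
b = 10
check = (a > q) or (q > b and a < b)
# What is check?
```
Trace:
  a=9
  a=9, q=5
  a=9, q=5, b=10
  a=9, q=5, b=10, check=True

Final answer: True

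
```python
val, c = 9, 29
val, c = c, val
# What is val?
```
Trace:
  val=9, c=29
  val=29, c=9

Final answer: 29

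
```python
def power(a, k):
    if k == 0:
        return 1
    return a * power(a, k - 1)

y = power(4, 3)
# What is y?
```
Call trace:
power(a=4, k=3)
  power(a=4, k=2)
    power(a=4, k=1)
      power(a=4, k=0)
      -> return 1
    -> return 4
  -> return 16
-> return 64

Final answer: 64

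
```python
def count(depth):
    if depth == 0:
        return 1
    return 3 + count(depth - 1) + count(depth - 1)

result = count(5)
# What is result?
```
Call trace (a repeated sub-call is expanded the first time; later identical calls just restate its return value):
count(depth=5)
  count(depth=4)
    count(depth=3)
      count(depth=2)
        count(depth=1)
          count(depth=0)
          -> return 1
          count(depth=0)
          -> return 1
        -> return 5
        count(depth=1) -> return 5  (same call as traced above)
      -> return 13
      count(depth=2) -> return 13  (same call as traced above)
    -> return 29
    count(depth=3) -> return 29  (same call as traced above)
  -> return 61
  count(depth=4) -> return 61  (same call as traced above)
-> return 125

Final answer: 125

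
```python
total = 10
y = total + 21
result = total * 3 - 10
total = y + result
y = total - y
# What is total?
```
Trace:
  total=10
  total=10, y=31
  total=10, y=31, result=20
  total=51, y=31, result=20
  total=51, y=20, result=20

Final answer: 51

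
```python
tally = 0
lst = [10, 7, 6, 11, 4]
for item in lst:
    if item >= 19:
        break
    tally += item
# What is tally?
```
Trace:
  tally=0
  tally=10, item=10
  tally=17, item=7
  tally=23, item=6
  tally=34, item=11
  tally=38, item=4

Final answer: 38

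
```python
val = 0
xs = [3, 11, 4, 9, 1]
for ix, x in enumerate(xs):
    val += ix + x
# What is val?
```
Trace:
  val=0
  val=3, ix=0, x=3
  val=15, ix=1, x=11
  val=21, ix=2, x=4
  val=33, ix=3, x=9
  val=38, ix=4, x=1

Final answer: 38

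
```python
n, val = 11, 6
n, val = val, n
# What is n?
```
Trace:
  n=11, val=6
  n=6, val=11

Final answer: 6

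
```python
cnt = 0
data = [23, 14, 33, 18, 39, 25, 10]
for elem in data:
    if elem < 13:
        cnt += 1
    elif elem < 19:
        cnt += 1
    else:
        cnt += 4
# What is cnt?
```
Trace:
  cnt=0
  cnt=4, elem=23
  cnt=5, elem=14
  cnt=9, elem=33
  cnt=10, elem=18
  cnt=14, elem=39
  cnt=18, elem=25
  cnt=19, elem=10

Final answer: 19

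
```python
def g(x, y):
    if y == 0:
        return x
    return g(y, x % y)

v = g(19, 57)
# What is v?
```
Call trace:
g(x=19, y=57)
  g(x=57, y=19)
    g(x=19, y=0)
    -> return 19
  -> return 19
-> return 19

Final answer: 19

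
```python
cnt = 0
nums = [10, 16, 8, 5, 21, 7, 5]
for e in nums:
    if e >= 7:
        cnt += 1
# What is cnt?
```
Trace:
  cnt=0
  cnt=1, e=10
  cnt=2, e=16
  cnt=3, e=8
  cnt=3, e=5
  cnt=4, e=21
  cnt=5, e=7
  cnt=5, e=5

Final answer: 5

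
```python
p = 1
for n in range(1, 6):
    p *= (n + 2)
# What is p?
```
Trace:
  p=1
  p=3, n=1
  p=12, n=2
  p=60, n=3
  p=360, n=4
  p=2520, n=5

Final answer: 2520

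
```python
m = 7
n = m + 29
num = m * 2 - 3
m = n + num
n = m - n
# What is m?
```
Trace:
  m=7
  m=7, n=36
  m=7, n=36, num=11
  m=47, n=36, num=11
  m=47, n=11, num=11

Final answer: 47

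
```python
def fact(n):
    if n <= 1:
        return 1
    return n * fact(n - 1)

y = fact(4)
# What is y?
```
Call trace:
fact(n=4)
  fact(n=3)
    fact(n=2)
      fact(n=1)
      -> return 1
    -> return 2
  -> return 6
-> return 24

Final answer: 24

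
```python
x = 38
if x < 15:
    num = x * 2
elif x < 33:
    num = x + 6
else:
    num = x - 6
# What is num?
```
Trace:
  x=38
  x=38, num=32

Final answer: 32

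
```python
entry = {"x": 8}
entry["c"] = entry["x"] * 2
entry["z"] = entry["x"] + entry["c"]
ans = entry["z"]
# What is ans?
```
Trace:
  entry={'x': 8}
  entry={'x': 8, 'c': 16}
  entry={'x': 8, 'c': 16, 'z': 24}
  entry={'x': 8, 'c': 16, 'z': 24}, ans=24

Final answer: 24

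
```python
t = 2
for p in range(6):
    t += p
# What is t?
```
Trace:
  t=2
  t=2, p=0
  t=3, p=1
  t=5, p=2
  t=8, p=3
  t=12, p=4
  t=17, p=5

Final answer: 17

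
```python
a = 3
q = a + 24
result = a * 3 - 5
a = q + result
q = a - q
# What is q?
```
Trace:
  a=3
  a=3, q=27
  a=3, q=27, result=4
  a=31, q=27, result=4
  a=31, q=4, result=4

Final answer: 4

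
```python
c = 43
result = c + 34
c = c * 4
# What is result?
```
Trace:
  c=43
  c=43, result=77
  c=172, result=77

Final answer: 77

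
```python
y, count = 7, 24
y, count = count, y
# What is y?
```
Trace:
  y=7, count=24
  y=24, count=7

Final answer: 24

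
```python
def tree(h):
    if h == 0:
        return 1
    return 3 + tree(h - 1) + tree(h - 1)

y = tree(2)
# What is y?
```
Call trace (a repeated sub-call is expanded the first time; later identical calls just restate its return value):
tree(h=2)
  tree(h=1)
    tree(h=0)
    -> return 1
    tree(h=0)
    -> return 1
  -> return 5
  tree(h=1) -> return 5  (same call as traced above)
-> return 13

Final answer: 13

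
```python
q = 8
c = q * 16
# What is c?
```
Trace:
  q=8
  q=8, c=128

Final answer: 128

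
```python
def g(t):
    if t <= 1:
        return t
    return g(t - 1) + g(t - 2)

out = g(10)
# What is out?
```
Call trace (a repeated sub-call is expanded the first time; later identical calls just restate its return value):
g(t=10)
  g(t=9)
    g(t=8)
      g(t=7)
        g(t=6)
          g(t=5)
            g(t=4)
              g(t=3)
                g(t=2)
                  g(t=1)
                  -> return 1
                  g(t=0)
                  -> return 0
                -> return 1
                g(t=1)
                -> return 1
              -> return 2
              g(t=2) -> return 1  (same call as traced above)
            -> return 3
            g(t=3) -> return 2  (same call as traced above)
          -> return 5
          g(t=4) -> return 3  (same call as traced above)
        -> return 8
        g(t=5) -> return 5  (same call as traced above)
      -> return 13
      g(t=6) -> return 8  (same call as traced above)
    -> return 21
    g(t=7) -> return 13  (same call as traced above)
  -> return 34
  g(t=8) -> return 21  (same call as traced above)
-> return 55

Final answer: 55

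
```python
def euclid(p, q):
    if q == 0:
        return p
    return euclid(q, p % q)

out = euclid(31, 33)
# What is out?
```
Call trace:
euclid(p=31, q=33)
  euclid(p=33, q=31)
    euclid(p=31, q=2)
      euclid(p=2, q=1)
        euclid(p=1, q=0)
        -> return 1
      -> return 1
    -> return 1
  -> return 1
-> return 1

Final answer: 1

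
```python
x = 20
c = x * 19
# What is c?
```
Trace:
  x=20
  x=20, c=380

Final answer: 380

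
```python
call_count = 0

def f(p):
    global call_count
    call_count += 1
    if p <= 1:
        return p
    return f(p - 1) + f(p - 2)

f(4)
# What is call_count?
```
Call trace (a repeated sub-call is expanded the first time; later identical calls just restate its return value):
f(p=4)
  f(p=3)
    f(p=2)
      f(p=1)
      -> return 1
      f(p=0)
      -> return 0
    -> return 1
    f(p=1)
    -> return 1
  -> return 2
  f(p=2) -> return 1  (same call as traced above)
-> return 3

call_count is incremented once per call, so count the calls in each subtree. Let C(p) = number of calls made by f(p).
C(0) = C(1) = 1 (base case, no recursion); C(p) = 1 + C(p - 1) + C(p - 2) otherwise.
C(2) = 1 + C(1) + C(0) = 1 + 1 + 1 = 3
C(3) = 1 + C(2) + C(1) = 1 + 3 + 1 = 5
C(4) = 1 + C(3) + C(2) = 1 + 5 + 3 = 9
call_count = C(4) = 9

Final answer: 9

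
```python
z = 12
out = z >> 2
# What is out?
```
Trace:
  z=12
  z=12, out=3

Final answer: 3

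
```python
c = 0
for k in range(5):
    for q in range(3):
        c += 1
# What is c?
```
Trace:
  c=0
  c=1, k=0, q=0
  c=2, k=0, q=1
  c=3, k=0, q=2
  c=4, k=1, q=0
  c=5, k=1, q=1
  c=6, k=1, q=2
  c=7, k=2, q=0
  c=8, k=2, q=1
  c=9, k=2, q=2
  c=10, k=3, q=0
  c=11, k=3, q=1
  c=12, k=3, q=2
  c=13, k=4, q=0
  c=14, k=4, q=1
  c=15, k=4, q=2

Final answer: 15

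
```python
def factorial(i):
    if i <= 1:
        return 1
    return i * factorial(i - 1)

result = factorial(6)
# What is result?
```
Call trace:
factorial(i=6)
  factorial(i=5)
    factorial(i=4)
      factorial(i=3)
        factorial(i=2)
          factorial(i=1)
          -> return 1
        -> return 2
      -> return 6
    -> return 24
  -> return 120
-> return 720

Final answer: 720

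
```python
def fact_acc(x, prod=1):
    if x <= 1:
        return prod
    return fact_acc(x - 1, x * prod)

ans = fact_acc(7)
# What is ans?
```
Call trace:
fact_acc(x=7, prod=1)
  fact_acc(x=6, prod=7)
    fact_acc(x=5, prod=42)
      fact_acc(x=4, prod=210)
        fact_acc(x=3, prod=840)
          fact_acc(x=2, prod=2520)
            fact_acc(x=1, prod=5040)
            -> return 5040
          -> return 5040
        -> return 5040
      -> return 5040
    -> return 5040
  -> return 5040
-> return 5040

Final answer: 5040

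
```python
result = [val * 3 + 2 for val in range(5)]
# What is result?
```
Trace:
  val=0
  val=1
  val=2
  val=3
  val=4
  result=[2, 5, 8, 11, 14]

Final answer: [2, 5, 8, 11, 14]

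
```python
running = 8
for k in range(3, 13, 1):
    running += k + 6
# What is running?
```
Trace:
  running=8
  running=17, k=3
  running=27, k=4
  running=38, k=5
  running=50, k=6
  running=63, k=7
  running=77, k=8
  running=92, k=9
  running=108, k=10
  running=125, k=11
  running=143, k=12

Final answer: 143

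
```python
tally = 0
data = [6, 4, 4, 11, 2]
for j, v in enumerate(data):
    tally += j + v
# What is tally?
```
Trace:
  tally=0
  tally=6, j=0, v=6
  tally=11, j=1, v=4
  tally=17, j=2, v=4
  tally=31, j=3, v=11
  tally=37, j=4, v=2

Final answer: 37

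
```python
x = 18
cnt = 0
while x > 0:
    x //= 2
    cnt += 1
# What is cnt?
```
Trace:
  x=18
  x=18, cnt=0
  x=9, cnt=1
  x=4, cnt=2
  x=2, cnt=3
  x=1, cnt=4
  x=0, cnt=5

Final answer: 5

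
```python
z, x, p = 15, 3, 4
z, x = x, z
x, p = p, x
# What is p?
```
Trace:
  z=15, x=3, p=4
  z=3, x=15, p=4
  z=3, x=4, p=15

Final answer: 15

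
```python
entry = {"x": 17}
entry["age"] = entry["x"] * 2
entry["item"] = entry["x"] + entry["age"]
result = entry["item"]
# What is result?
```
Trace:
  entry={'x': 17}
  entry={'x': 17, 'age': 34}
  entry={'x': 17, 'age': 34, 'item': 51}
  entry={'x': 17, 'age': 34, 'item': 51}, result=51

Final answer: 51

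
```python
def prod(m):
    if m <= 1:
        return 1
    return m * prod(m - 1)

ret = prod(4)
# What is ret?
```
Call trace:
prod(m=4)
  prod(m=3)
    prod(m=2)
      prod(m=1)
      -> return 1
    -> return 2
  -> return 6
-> return 24

Final answer: 24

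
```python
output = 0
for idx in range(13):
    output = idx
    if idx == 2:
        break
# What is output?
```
Trace:
  output=0
  output=0, idx=0
  output=1, idx=1
  output=2, idx=2

Final answer: 2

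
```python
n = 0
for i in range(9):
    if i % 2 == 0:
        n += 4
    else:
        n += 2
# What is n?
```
Trace:
  n=0
  n=4, i=0
  n=6, i=1
  n=10, i=2
  n=12, i=3
  n=16, i=4
  n=18, i=5
  n=22, i=6
  n=24, i=7
  n=28, i=8

Final answer: 28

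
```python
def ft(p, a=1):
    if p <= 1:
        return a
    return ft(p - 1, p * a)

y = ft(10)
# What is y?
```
Call trace:
ft(p=10, a=1)
  ft(p=9, a=10)
    ft(p=8, a=90)
      ft(p=7, a=720)
        ft(p=6, a=5040)
          ft(p=5, a=30240)
            ft(p=4, a=151200)
              ft(p=3, a=604800)
                ft(p=2, a=1814400)
                  ft(p=1, a=3628800)
                  -> return 3628800
                -> return 3628800
              -> return 3628800
            -> return 3628800
          -> return 3628800
        -> return 3628800
      -> return 3628800
    -> return 3628800
  -> return 3628800
-> return 3628800

Final answer: 3628800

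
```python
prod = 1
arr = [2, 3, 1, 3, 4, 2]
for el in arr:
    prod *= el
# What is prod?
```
Trace:
  prod=1
  prod=2, el=2
  prod=6, el=3
  prod=6, el=1
  prod=18, el=3
  prod=72, el=4
  prod=144, el=2

Final answer: 144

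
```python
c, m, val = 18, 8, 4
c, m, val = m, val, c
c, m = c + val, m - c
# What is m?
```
Trace:
  c=18, m=8, val=4
  c=8, m=4, val=18
  c=26, m=-4, val=18

Final answer: -4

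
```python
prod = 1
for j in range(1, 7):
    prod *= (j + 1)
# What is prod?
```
Trace:
  prod=1
  prod=2, j=1
  prod=6, j=2
  prod=24, j=3
  prod=120, j=4
  prod=720, j=5
  prod=5040, j=6

Final answer: 5040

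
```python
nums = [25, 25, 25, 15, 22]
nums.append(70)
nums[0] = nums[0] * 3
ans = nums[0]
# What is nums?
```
Trace:
  nums=[25, 25, 25, 15, 22]
  nums=[25, 25, 25, 15, 22, 70]
  nums=[75, 25, 25, 15, 22, 70]
  nums=[75, 25, 25, 15, 22, 70], ans=75

Final answer: [75, 25, 25, 15, 22, 70]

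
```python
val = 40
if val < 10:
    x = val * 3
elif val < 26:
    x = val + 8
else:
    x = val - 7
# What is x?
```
Trace:
  val=40
  val=40, x=33

Final answer: 33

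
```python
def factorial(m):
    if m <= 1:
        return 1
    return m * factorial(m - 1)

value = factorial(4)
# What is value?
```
Call trace:
factorial(m=4)
  factorial(m=3)
    factorial(m=2)
      factorial(m=1)
      -> return 1
    -> return 2
  -> return 6
-> return 24

Final answer: 24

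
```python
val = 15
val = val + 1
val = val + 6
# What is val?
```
Trace:
  val=15
  val=16
  val=22

Final answer: 22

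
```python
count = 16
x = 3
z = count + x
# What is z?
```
Trace:
  count=16
  count=16, x=3
  count=16, x=3, z=19

Final answer: 19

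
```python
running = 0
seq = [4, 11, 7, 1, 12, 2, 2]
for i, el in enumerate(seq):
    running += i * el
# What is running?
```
Trace:
  running=0
  running=0, i=0, el=4
  running=11, i=1, el=11
  running=25, i=2, el=7
  running=28, i=3, el=1
  running=76, i=4, el=12
  running=86, i=5, el=2
  running=98, i=6, el=2

Final answer: 98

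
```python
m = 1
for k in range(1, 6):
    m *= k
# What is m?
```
Trace:
  m=1
  m=1, k=1
  m=2, k=2
  m=6, k=3
  m=24, k=4
  m=120, k=5

Final answer: 120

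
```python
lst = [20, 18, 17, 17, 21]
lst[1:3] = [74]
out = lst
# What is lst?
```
Trace:
  lst=[20, 18, 17, 17, 21]
  lst=[20, 74, 17, 21]
  lst=[20, 74, 17, 21], out=[20, 74, 17, 21]

Final answer: [20, 74, 17, 21]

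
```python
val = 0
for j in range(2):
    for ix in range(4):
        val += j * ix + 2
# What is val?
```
Trace:
  val=0
  val=2, j=0, ix=0
  val=4, j=0, ix=1
  val=6, j=0, ix=2
  val=8, j=0, ix=3
  val=10, j=1, ix=0
  val=13, j=1, ix=1
  val=17, j=1, ix=2
  val=22, j=1, ix=3

Final answer: 22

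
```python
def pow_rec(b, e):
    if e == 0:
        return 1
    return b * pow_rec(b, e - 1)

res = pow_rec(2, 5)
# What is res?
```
Call trace:
pow_rec(b=2, e=5)
  pow_rec(b=2, e=4)
    pow_rec(b=2, e=3)
      pow_rec(b=2, e=2)
        pow_rec(b=2, e=1)
          pow_rec(b=2, e=0)
          -> return 1
        -> return 2
      -> return 4
    -> return 8
  -> return 16
-> return 32

Final answer: 32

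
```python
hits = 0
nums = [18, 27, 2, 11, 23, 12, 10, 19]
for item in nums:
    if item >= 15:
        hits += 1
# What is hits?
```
Trace:
  hits=0
  hits=1, item=18
  hits=2, item=27
  hits=2, item=2
  hits=2, item=11
  hits=3, item=23
  hits=3, item=12
  hits=3, item=10
  hits=4, item=19

Final answer: 4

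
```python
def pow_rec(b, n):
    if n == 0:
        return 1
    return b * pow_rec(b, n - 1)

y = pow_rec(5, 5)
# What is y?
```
Call trace:
pow_rec(b=5, n=5)
  pow_rec(b=5, n=4)
    pow_rec(b=5, n=3)
      pow_rec(b=5, n=2)
        pow_rec(b=5, n=1)
          pow_rec(b=5, n=0)
          -> return 1
        -> return 5
      -> return 25
    -> return 125
  -> return 625
-> return 3125

Final answer: 3125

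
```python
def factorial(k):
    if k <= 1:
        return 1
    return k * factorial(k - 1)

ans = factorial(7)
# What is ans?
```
Call trace:
factorial(k=7)
  factorial(k=6)
    factorial(k=5)
      factorial(k=4)
        factorial(k=3)
          factorial(k=2)
            factorial(k=1)
            -> return 1
          -> return 2
        -> return 6
      -> return 24
    -> return 120
  -> return 720
-> return 5040

Final answer: 5040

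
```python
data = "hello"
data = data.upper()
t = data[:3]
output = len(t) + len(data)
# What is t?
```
Trace:
  data='hello'
  data='HELLO'
  data='HELLO', t='HEL'
  data='HELLO', t='HEL', output=8

Final answer: 'HEL'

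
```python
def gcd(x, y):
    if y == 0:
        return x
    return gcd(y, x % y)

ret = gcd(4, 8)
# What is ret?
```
Call trace:
gcd(x=4, y=8)
  gcd(x=8, y=4)
    gcd(x=4, y=0)
    -> return 4
  -> return 4
-> return 4

Final answer: 4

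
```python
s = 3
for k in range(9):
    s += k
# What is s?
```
Trace:
  s=3
  s=3, k=0
  s=4, k=1
  s=6, k=2
  s=9, k=3
  s=13, k=4
  s=18, k=5
  s=24, k=6
  s=31, k=7
  s=39, k=8

Final answer: 39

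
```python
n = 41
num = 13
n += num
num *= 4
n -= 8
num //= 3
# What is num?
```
Trace:
  n=41
  n=41, num=13
  n=54, num=13
  n=54, num=52
  n=46, num=52
  n=46, num=17

Final answer: 17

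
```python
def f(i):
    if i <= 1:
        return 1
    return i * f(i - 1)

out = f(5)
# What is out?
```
Call trace:
f(i=5)
  f(i=4)
    f(i=3)
      f(i=2)
        f(i=1)
        -> return 1
      -> return 2
    -> return 6
  -> return 24
-> return 120

Final answer: 120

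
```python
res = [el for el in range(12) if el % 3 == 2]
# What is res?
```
Trace:
  el=0
  el=1
  el=2
  el=3
  el=4
  el=5
  el=6
  el=7
  el=8
  el=9
  el=10
  el=11
  res=[2, 5, 8, 11]

Final answer: [2, 5, 8, 11]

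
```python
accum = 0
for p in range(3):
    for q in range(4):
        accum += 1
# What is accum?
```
Trace:
  accum=0
  accum=1, p=0, q=0
  accum=2, p=0, q=1
  accum=3, p=0, q=2
  accum=4, p=0, q=3
  accum=5, p=1, q=0
  accum=6, p=1, q=1
  accum=7, p=1, q=2
  accum=8, p=1, q=3
  accum=9, p=2, q=0
  accum=10, p=2, q=1
  accum=11, p=2, q=2
  accum=12, p=2, q=3

Final answer: 12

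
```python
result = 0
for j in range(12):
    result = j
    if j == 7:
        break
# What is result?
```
Trace:
  result=0
  result=0, j=0
  result=1, j=1
  result=2, j=2
  result=3, j=3
  result=4, j=4
  result=5, j=5
  result=6, j=6
  result=7, j=7

Final answer: 7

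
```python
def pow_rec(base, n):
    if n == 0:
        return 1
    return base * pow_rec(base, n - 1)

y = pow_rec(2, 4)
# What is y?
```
Call trace:
pow_rec(base=2, n=4)
  pow_rec(base=2, n=3)
    pow_rec(base=2, n=2)
      pow_rec(base=2, n=1)
        pow_rec(base=2, n=0)
        -> return 1
      -> return 2
    -> return 4
  -> return 8
-> return 16

Final answer: 16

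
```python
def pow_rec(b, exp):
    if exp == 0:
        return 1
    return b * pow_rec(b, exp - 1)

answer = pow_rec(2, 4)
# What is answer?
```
Call trace:
pow_rec(b=2, exp=4)
  pow_rec(b=2, exp=3)
    pow_rec(b=2, exp=2)
      pow_rec(b=2, exp=1)
        pow_rec(b=2, exp=0)
        -> return 1
      -> return 2
    -> return 4
  -> return 8
-> return 16

Final answer: 16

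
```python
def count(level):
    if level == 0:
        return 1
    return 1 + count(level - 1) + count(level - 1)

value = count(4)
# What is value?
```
Call trace (a repeated sub-call is expanded the first time; later identical calls just restate its return value):
count(level=4)
  count(level=3)
    count(level=2)
      count(level=1)
        count(level=0)
        -> return 1
        count(level=0)
        -> return 1
      -> return 3
      count(level=1) -> return 3  (same call as traced above)
    -> return 7
    count(level=2) -> return 7  (same call as traced above)
  -> return 15
  count(level=3) -> return 15  (same call as traced above)
-> return 31

Final answer: 31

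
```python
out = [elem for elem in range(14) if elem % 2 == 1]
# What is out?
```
Trace:
  elem=0
  elem=1
  elem=2
  elem=3
  elem=4
  elem=5
  elem=6
  elem=7
  elem=8
  elem=9
  elem=10
  elem=11
  elem=12
  elem=13
  out=[1, 3, 5, 7, 9, 11, 13]

Final answer: [1, 3, 5, 7, 9, 11, 13]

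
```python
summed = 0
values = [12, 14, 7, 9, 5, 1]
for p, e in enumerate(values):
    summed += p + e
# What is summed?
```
Trace:
  summed=0
  summed=12, p=0, e=12
  summed=27, p=1, e=14
  summed=36, p=2, e=7
  summed=48, p=3, e=9
  summed=57, p=4, e=5
  summed=63, p=5, e=1

Final answer: 63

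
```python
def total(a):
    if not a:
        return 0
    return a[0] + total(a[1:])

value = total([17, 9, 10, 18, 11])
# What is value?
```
Call trace:
total(a=[17, 9, 10, 18, 11])
  total(a=[9, 10, 18, 11])
    total(a=[10, 18, 11])
      total(a=[18, 11])
        total(a=[11])
          total(a=[])
          -> return 0
        -> return 11
      -> return 29
    -> return 39
  -> return 48
-> return 65

Final answer: 65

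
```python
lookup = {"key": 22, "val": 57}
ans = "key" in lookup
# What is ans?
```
Trace:
  lookup={'key': 22, 'val': 57}
  lookup={'key': 22, 'val': 57}, ans=True

Final answer: True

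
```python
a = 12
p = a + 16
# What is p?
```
Trace:
  a=12
  a=12, p=28

Final answer: 28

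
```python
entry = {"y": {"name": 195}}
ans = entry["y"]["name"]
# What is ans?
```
Trace:
  entry={'y': {'name': 195}}
  entry={'y': {'name': 195}}, ans=195

Final answer: 195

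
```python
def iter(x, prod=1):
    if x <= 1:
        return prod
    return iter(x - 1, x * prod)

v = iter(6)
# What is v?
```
Call trace:
iter(x=6, prod=1)
  iter(x=5, prod=6)
    iter(x=4, prod=30)
      iter(x=3, prod=120)
        iter(x=2, prod=360)
          iter(x=1, prod=720)
          -> return 720
        -> return 720
      -> return 720
    -> return 720
  -> return 720
-> return 720

Final answer: 720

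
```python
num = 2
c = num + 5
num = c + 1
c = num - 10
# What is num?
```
Trace:
  num=2
  num=2, c=7
  num=8, c=7
  num=8, c=-2

Final answer: 8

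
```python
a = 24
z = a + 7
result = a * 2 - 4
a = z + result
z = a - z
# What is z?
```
Trace:
  a=24
  a=24, z=31
  a=24, z=31, result=44
  a=75, z=31, result=44
  a=75, z=44, result=44

Final answer: 44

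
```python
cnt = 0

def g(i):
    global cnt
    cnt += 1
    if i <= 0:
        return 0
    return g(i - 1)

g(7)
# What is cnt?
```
Call trace:
g(i=7)
  g(i=6)
    g(i=5)
      g(i=4)
        g(i=3)
          g(i=2)
            g(i=1)
              g(i=0)
              -> return 0
            -> return 0
          -> return 0
        -> return 0
      -> return 0
    -> return 0
  -> return 0
-> return 0

cnt is incremented once per call. g is entered once for each i = 7, 6, 5, 4, 3, 2, 1, 0 (the i <= 0 call returns without recursing), i.e. 7 + 1 calls.
cnt = 8

Final answer: 8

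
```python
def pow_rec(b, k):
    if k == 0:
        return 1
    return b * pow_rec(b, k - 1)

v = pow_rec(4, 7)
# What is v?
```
Call trace:
pow_rec(b=4, k=7)
  pow_rec(b=4, k=6)
    pow_rec(b=4, k=5)
      pow_rec(b=4, k=4)
        pow_rec(b=4, k=3)
          pow_rec(b=4, k=2)
            pow_rec(b=4, k=1)
              pow_rec(b=4, k=0)
              -> return 1
            -> return 4
          -> return 16
        -> return 64
      -> return 256
    -> return 1024
  -> return 4096
-> return 16384

Final answer: 16384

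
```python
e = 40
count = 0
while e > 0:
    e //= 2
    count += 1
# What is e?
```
Trace:
  e=40
  e=40, count=0
  e=20, count=1
  e=10, count=2
  e=5, count=3
  e=2, count=4
  e=1, count=5
  e=0, count=6

Final answer: 0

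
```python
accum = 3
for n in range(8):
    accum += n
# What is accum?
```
Trace:
  accum=3
  accum=3, n=0
  accum=4, n=1
  accum=6, n=2
  accum=9, n=3
  accum=13, n=4
  accum=18, n=5
  accum=24, n=6
  accum=31, n=7

Final answer: 31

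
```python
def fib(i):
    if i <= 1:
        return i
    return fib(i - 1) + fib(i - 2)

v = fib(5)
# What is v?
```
Call trace (a repeated sub-call is expanded the first time; later identical calls just restate its return value):
fib(i=5)
  fib(i=4)
    fib(i=3)
      fib(i=2)
        fib(i=1)
        -> return 1
        fib(i=0)
        -> return 0
      -> return 1
      fib(i=1)
      -> return 1
    -> return 2
    fib(i=2) -> return 1  (same call as traced above)
  -> return 3
  fib(i=3) -> return 2  (same call as traced above)
-> return 5

Final answer: 5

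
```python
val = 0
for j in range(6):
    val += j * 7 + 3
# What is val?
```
Trace:
  val=0
  val=3, j=0
  val=13, j=1
  val=30, j=2
  val=54, j=3
  val=85, j=4
  val=123, j=5

Final answer: 123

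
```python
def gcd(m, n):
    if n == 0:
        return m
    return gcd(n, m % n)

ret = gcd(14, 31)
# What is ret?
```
Call trace:
gcd(m=14, n=31)
  gcd(m=31, n=14)
    gcd(m=14, n=3)
      gcd(m=3, n=2)
        gcd(m=2, n=1)
          gcd(m=1, n=0)
          -> return 1
        -> return 1
      -> return 1
    -> return 1
  -> return 1
-> return 1

Final answer: 1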